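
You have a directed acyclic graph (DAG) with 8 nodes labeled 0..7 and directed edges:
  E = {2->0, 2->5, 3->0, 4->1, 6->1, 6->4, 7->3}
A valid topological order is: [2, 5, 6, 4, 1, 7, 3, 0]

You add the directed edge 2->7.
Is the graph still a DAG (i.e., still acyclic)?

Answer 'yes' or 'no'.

Answer: yes

Derivation:
Given toposort: [2, 5, 6, 4, 1, 7, 3, 0]
Position of 2: index 0; position of 7: index 5
New edge 2->7: forward
Forward edge: respects the existing order. Still a DAG, same toposort still valid.
Still a DAG? yes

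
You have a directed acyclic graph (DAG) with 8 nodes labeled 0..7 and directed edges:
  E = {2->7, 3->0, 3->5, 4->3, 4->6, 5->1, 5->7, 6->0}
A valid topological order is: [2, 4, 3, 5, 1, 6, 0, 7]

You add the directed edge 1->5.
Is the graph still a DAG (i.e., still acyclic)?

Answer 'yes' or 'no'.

Given toposort: [2, 4, 3, 5, 1, 6, 0, 7]
Position of 1: index 4; position of 5: index 3
New edge 1->5: backward (u after v in old order)
Backward edge: old toposort is now invalid. Check if this creates a cycle.
Does 5 already reach 1? Reachable from 5: [1, 5, 7]. YES -> cycle!
Still a DAG? no

Answer: no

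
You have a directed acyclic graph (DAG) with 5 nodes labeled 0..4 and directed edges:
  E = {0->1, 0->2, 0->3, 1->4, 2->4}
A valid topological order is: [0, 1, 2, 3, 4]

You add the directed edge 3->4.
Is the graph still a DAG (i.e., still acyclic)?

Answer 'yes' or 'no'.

Answer: yes

Derivation:
Given toposort: [0, 1, 2, 3, 4]
Position of 3: index 3; position of 4: index 4
New edge 3->4: forward
Forward edge: respects the existing order. Still a DAG, same toposort still valid.
Still a DAG? yes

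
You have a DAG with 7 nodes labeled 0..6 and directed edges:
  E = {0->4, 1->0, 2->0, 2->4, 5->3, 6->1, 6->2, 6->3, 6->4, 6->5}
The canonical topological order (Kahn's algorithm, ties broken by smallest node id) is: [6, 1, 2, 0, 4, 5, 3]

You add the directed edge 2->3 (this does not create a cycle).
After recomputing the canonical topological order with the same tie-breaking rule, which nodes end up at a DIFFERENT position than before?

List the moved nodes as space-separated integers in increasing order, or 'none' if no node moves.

Answer: none

Derivation:
Old toposort: [6, 1, 2, 0, 4, 5, 3]
Added edge 2->3
Recompute Kahn (smallest-id tiebreak):
  initial in-degrees: [2, 1, 1, 3, 3, 1, 0]
  ready (indeg=0): [6]
  pop 6: indeg[1]->0; indeg[2]->0; indeg[3]->2; indeg[4]->2; indeg[5]->0 | ready=[1, 2, 5] | order so far=[6]
  pop 1: indeg[0]->1 | ready=[2, 5] | order so far=[6, 1]
  pop 2: indeg[0]->0; indeg[3]->1; indeg[4]->1 | ready=[0, 5] | order so far=[6, 1, 2]
  pop 0: indeg[4]->0 | ready=[4, 5] | order so far=[6, 1, 2, 0]
  pop 4: no out-edges | ready=[5] | order so far=[6, 1, 2, 0, 4]
  pop 5: indeg[3]->0 | ready=[3] | order so far=[6, 1, 2, 0, 4, 5]
  pop 3: no out-edges | ready=[] | order so far=[6, 1, 2, 0, 4, 5, 3]
New canonical toposort: [6, 1, 2, 0, 4, 5, 3]
Compare positions:
  Node 0: index 3 -> 3 (same)
  Node 1: index 1 -> 1 (same)
  Node 2: index 2 -> 2 (same)
  Node 3: index 6 -> 6 (same)
  Node 4: index 4 -> 4 (same)
  Node 5: index 5 -> 5 (same)
  Node 6: index 0 -> 0 (same)
Nodes that changed position: none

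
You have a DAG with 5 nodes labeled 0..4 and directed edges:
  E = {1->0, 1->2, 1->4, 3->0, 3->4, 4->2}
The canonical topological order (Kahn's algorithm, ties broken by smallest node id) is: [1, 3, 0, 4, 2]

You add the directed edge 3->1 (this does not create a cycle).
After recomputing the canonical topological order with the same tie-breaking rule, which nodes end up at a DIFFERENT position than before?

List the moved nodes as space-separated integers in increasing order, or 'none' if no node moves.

Old toposort: [1, 3, 0, 4, 2]
Added edge 3->1
Recompute Kahn (smallest-id tiebreak):
  initial in-degrees: [2, 1, 2, 0, 2]
  ready (indeg=0): [3]
  pop 3: indeg[0]->1; indeg[1]->0; indeg[4]->1 | ready=[1] | order so far=[3]
  pop 1: indeg[0]->0; indeg[2]->1; indeg[4]->0 | ready=[0, 4] | order so far=[3, 1]
  pop 0: no out-edges | ready=[4] | order so far=[3, 1, 0]
  pop 4: indeg[2]->0 | ready=[2] | order so far=[3, 1, 0, 4]
  pop 2: no out-edges | ready=[] | order so far=[3, 1, 0, 4, 2]
New canonical toposort: [3, 1, 0, 4, 2]
Compare positions:
  Node 0: index 2 -> 2 (same)
  Node 1: index 0 -> 1 (moved)
  Node 2: index 4 -> 4 (same)
  Node 3: index 1 -> 0 (moved)
  Node 4: index 3 -> 3 (same)
Nodes that changed position: 1 3

Answer: 1 3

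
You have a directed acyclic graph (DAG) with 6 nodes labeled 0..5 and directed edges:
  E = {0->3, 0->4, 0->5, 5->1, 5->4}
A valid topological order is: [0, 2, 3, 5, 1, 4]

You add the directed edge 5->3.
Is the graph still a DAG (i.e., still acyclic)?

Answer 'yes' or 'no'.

Answer: yes

Derivation:
Given toposort: [0, 2, 3, 5, 1, 4]
Position of 5: index 3; position of 3: index 2
New edge 5->3: backward (u after v in old order)
Backward edge: old toposort is now invalid. Check if this creates a cycle.
Does 3 already reach 5? Reachable from 3: [3]. NO -> still a DAG (reorder needed).
Still a DAG? yes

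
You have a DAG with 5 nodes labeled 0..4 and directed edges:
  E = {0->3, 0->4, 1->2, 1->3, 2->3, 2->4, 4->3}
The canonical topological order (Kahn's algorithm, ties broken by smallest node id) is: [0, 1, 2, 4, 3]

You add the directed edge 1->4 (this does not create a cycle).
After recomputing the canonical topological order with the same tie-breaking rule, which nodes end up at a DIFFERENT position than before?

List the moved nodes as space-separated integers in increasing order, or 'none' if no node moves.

Answer: none

Derivation:
Old toposort: [0, 1, 2, 4, 3]
Added edge 1->4
Recompute Kahn (smallest-id tiebreak):
  initial in-degrees: [0, 0, 1, 4, 3]
  ready (indeg=0): [0, 1]
  pop 0: indeg[3]->3; indeg[4]->2 | ready=[1] | order so far=[0]
  pop 1: indeg[2]->0; indeg[3]->2; indeg[4]->1 | ready=[2] | order so far=[0, 1]
  pop 2: indeg[3]->1; indeg[4]->0 | ready=[4] | order so far=[0, 1, 2]
  pop 4: indeg[3]->0 | ready=[3] | order so far=[0, 1, 2, 4]
  pop 3: no out-edges | ready=[] | order so far=[0, 1, 2, 4, 3]
New canonical toposort: [0, 1, 2, 4, 3]
Compare positions:
  Node 0: index 0 -> 0 (same)
  Node 1: index 1 -> 1 (same)
  Node 2: index 2 -> 2 (same)
  Node 3: index 4 -> 4 (same)
  Node 4: index 3 -> 3 (same)
Nodes that changed position: none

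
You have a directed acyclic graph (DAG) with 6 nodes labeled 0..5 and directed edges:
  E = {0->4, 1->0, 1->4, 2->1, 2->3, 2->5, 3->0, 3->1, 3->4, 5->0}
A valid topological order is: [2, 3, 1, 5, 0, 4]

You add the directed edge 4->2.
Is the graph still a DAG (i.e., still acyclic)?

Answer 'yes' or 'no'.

Answer: no

Derivation:
Given toposort: [2, 3, 1, 5, 0, 4]
Position of 4: index 5; position of 2: index 0
New edge 4->2: backward (u after v in old order)
Backward edge: old toposort is now invalid. Check if this creates a cycle.
Does 2 already reach 4? Reachable from 2: [0, 1, 2, 3, 4, 5]. YES -> cycle!
Still a DAG? no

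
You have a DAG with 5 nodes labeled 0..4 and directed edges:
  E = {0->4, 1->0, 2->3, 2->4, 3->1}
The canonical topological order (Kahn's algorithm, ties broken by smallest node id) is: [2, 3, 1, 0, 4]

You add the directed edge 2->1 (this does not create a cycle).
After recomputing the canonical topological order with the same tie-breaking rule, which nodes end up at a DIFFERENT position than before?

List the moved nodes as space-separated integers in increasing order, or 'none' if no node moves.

Answer: none

Derivation:
Old toposort: [2, 3, 1, 0, 4]
Added edge 2->1
Recompute Kahn (smallest-id tiebreak):
  initial in-degrees: [1, 2, 0, 1, 2]
  ready (indeg=0): [2]
  pop 2: indeg[1]->1; indeg[3]->0; indeg[4]->1 | ready=[3] | order so far=[2]
  pop 3: indeg[1]->0 | ready=[1] | order so far=[2, 3]
  pop 1: indeg[0]->0 | ready=[0] | order so far=[2, 3, 1]
  pop 0: indeg[4]->0 | ready=[4] | order so far=[2, 3, 1, 0]
  pop 4: no out-edges | ready=[] | order so far=[2, 3, 1, 0, 4]
New canonical toposort: [2, 3, 1, 0, 4]
Compare positions:
  Node 0: index 3 -> 3 (same)
  Node 1: index 2 -> 2 (same)
  Node 2: index 0 -> 0 (same)
  Node 3: index 1 -> 1 (same)
  Node 4: index 4 -> 4 (same)
Nodes that changed position: none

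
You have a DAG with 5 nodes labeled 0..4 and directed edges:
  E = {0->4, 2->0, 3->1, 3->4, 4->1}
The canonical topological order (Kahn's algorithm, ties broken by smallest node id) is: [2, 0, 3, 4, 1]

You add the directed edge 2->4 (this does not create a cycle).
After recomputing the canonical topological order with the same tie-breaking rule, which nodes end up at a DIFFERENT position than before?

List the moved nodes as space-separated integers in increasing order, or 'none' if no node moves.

Answer: none

Derivation:
Old toposort: [2, 0, 3, 4, 1]
Added edge 2->4
Recompute Kahn (smallest-id tiebreak):
  initial in-degrees: [1, 2, 0, 0, 3]
  ready (indeg=0): [2, 3]
  pop 2: indeg[0]->0; indeg[4]->2 | ready=[0, 3] | order so far=[2]
  pop 0: indeg[4]->1 | ready=[3] | order so far=[2, 0]
  pop 3: indeg[1]->1; indeg[4]->0 | ready=[4] | order so far=[2, 0, 3]
  pop 4: indeg[1]->0 | ready=[1] | order so far=[2, 0, 3, 4]
  pop 1: no out-edges | ready=[] | order so far=[2, 0, 3, 4, 1]
New canonical toposort: [2, 0, 3, 4, 1]
Compare positions:
  Node 0: index 1 -> 1 (same)
  Node 1: index 4 -> 4 (same)
  Node 2: index 0 -> 0 (same)
  Node 3: index 2 -> 2 (same)
  Node 4: index 3 -> 3 (same)
Nodes that changed position: none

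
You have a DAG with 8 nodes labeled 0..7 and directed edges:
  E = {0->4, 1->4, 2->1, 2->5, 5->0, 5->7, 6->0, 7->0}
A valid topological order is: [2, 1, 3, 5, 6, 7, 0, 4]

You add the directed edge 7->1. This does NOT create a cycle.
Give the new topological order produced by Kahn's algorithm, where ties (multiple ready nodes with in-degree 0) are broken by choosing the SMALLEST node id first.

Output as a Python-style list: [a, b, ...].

Answer: [2, 3, 5, 6, 7, 0, 1, 4]

Derivation:
Old toposort: [2, 1, 3, 5, 6, 7, 0, 4]
Added edge: 7->1
Position of 7 (5) > position of 1 (1). Must reorder: 7 must now come before 1.
Run Kahn's algorithm (break ties by smallest node id):
  initial in-degrees: [3, 2, 0, 0, 2, 1, 0, 1]
  ready (indeg=0): [2, 3, 6]
  pop 2: indeg[1]->1; indeg[5]->0 | ready=[3, 5, 6] | order so far=[2]
  pop 3: no out-edges | ready=[5, 6] | order so far=[2, 3]
  pop 5: indeg[0]->2; indeg[7]->0 | ready=[6, 7] | order so far=[2, 3, 5]
  pop 6: indeg[0]->1 | ready=[7] | order so far=[2, 3, 5, 6]
  pop 7: indeg[0]->0; indeg[1]->0 | ready=[0, 1] | order so far=[2, 3, 5, 6, 7]
  pop 0: indeg[4]->1 | ready=[1] | order so far=[2, 3, 5, 6, 7, 0]
  pop 1: indeg[4]->0 | ready=[4] | order so far=[2, 3, 5, 6, 7, 0, 1]
  pop 4: no out-edges | ready=[] | order so far=[2, 3, 5, 6, 7, 0, 1, 4]
  Result: [2, 3, 5, 6, 7, 0, 1, 4]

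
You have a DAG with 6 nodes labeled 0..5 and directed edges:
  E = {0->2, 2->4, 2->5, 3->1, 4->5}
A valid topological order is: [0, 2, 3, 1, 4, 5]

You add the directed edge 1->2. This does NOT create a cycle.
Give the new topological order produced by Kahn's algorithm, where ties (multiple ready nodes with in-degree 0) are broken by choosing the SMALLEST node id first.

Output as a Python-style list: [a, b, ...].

Answer: [0, 3, 1, 2, 4, 5]

Derivation:
Old toposort: [0, 2, 3, 1, 4, 5]
Added edge: 1->2
Position of 1 (3) > position of 2 (1). Must reorder: 1 must now come before 2.
Run Kahn's algorithm (break ties by smallest node id):
  initial in-degrees: [0, 1, 2, 0, 1, 2]
  ready (indeg=0): [0, 3]
  pop 0: indeg[2]->1 | ready=[3] | order so far=[0]
  pop 3: indeg[1]->0 | ready=[1] | order so far=[0, 3]
  pop 1: indeg[2]->0 | ready=[2] | order so far=[0, 3, 1]
  pop 2: indeg[4]->0; indeg[5]->1 | ready=[4] | order so far=[0, 3, 1, 2]
  pop 4: indeg[5]->0 | ready=[5] | order so far=[0, 3, 1, 2, 4]
  pop 5: no out-edges | ready=[] | order so far=[0, 3, 1, 2, 4, 5]
  Result: [0, 3, 1, 2, 4, 5]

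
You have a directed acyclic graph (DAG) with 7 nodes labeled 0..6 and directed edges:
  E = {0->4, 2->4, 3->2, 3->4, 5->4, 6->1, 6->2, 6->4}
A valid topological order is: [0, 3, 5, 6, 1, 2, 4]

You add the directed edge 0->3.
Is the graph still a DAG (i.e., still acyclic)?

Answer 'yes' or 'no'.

Answer: yes

Derivation:
Given toposort: [0, 3, 5, 6, 1, 2, 4]
Position of 0: index 0; position of 3: index 1
New edge 0->3: forward
Forward edge: respects the existing order. Still a DAG, same toposort still valid.
Still a DAG? yes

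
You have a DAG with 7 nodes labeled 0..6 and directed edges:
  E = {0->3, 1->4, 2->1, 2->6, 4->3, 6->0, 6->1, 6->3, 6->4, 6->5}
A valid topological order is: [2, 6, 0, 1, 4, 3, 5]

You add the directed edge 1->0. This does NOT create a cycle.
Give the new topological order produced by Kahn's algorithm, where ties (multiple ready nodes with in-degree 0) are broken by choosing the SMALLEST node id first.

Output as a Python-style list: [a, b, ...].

Answer: [2, 6, 1, 0, 4, 3, 5]

Derivation:
Old toposort: [2, 6, 0, 1, 4, 3, 5]
Added edge: 1->0
Position of 1 (3) > position of 0 (2). Must reorder: 1 must now come before 0.
Run Kahn's algorithm (break ties by smallest node id):
  initial in-degrees: [2, 2, 0, 3, 2, 1, 1]
  ready (indeg=0): [2]
  pop 2: indeg[1]->1; indeg[6]->0 | ready=[6] | order so far=[2]
  pop 6: indeg[0]->1; indeg[1]->0; indeg[3]->2; indeg[4]->1; indeg[5]->0 | ready=[1, 5] | order so far=[2, 6]
  pop 1: indeg[0]->0; indeg[4]->0 | ready=[0, 4, 5] | order so far=[2, 6, 1]
  pop 0: indeg[3]->1 | ready=[4, 5] | order so far=[2, 6, 1, 0]
  pop 4: indeg[3]->0 | ready=[3, 5] | order so far=[2, 6, 1, 0, 4]
  pop 3: no out-edges | ready=[5] | order so far=[2, 6, 1, 0, 4, 3]
  pop 5: no out-edges | ready=[] | order so far=[2, 6, 1, 0, 4, 3, 5]
  Result: [2, 6, 1, 0, 4, 3, 5]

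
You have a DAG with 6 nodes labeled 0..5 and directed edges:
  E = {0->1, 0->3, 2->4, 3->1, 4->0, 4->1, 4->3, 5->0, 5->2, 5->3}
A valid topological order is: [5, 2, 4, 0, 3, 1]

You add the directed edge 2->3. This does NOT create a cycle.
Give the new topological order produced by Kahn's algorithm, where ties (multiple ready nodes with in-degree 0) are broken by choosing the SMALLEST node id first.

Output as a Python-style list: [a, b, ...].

Answer: [5, 2, 4, 0, 3, 1]

Derivation:
Old toposort: [5, 2, 4, 0, 3, 1]
Added edge: 2->3
Position of 2 (1) < position of 3 (4). Old order still valid.
Run Kahn's algorithm (break ties by smallest node id):
  initial in-degrees: [2, 3, 1, 4, 1, 0]
  ready (indeg=0): [5]
  pop 5: indeg[0]->1; indeg[2]->0; indeg[3]->3 | ready=[2] | order so far=[5]
  pop 2: indeg[3]->2; indeg[4]->0 | ready=[4] | order so far=[5, 2]
  pop 4: indeg[0]->0; indeg[1]->2; indeg[3]->1 | ready=[0] | order so far=[5, 2, 4]
  pop 0: indeg[1]->1; indeg[3]->0 | ready=[3] | order so far=[5, 2, 4, 0]
  pop 3: indeg[1]->0 | ready=[1] | order so far=[5, 2, 4, 0, 3]
  pop 1: no out-edges | ready=[] | order so far=[5, 2, 4, 0, 3, 1]
  Result: [5, 2, 4, 0, 3, 1]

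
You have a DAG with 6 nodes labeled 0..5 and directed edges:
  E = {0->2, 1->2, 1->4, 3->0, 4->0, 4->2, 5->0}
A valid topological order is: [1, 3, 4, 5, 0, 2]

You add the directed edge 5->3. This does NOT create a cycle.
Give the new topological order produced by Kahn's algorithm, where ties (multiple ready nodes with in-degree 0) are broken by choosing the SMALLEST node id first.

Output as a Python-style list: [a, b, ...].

Answer: [1, 4, 5, 3, 0, 2]

Derivation:
Old toposort: [1, 3, 4, 5, 0, 2]
Added edge: 5->3
Position of 5 (3) > position of 3 (1). Must reorder: 5 must now come before 3.
Run Kahn's algorithm (break ties by smallest node id):
  initial in-degrees: [3, 0, 3, 1, 1, 0]
  ready (indeg=0): [1, 5]
  pop 1: indeg[2]->2; indeg[4]->0 | ready=[4, 5] | order so far=[1]
  pop 4: indeg[0]->2; indeg[2]->1 | ready=[5] | order so far=[1, 4]
  pop 5: indeg[0]->1; indeg[3]->0 | ready=[3] | order so far=[1, 4, 5]
  pop 3: indeg[0]->0 | ready=[0] | order so far=[1, 4, 5, 3]
  pop 0: indeg[2]->0 | ready=[2] | order so far=[1, 4, 5, 3, 0]
  pop 2: no out-edges | ready=[] | order so far=[1, 4, 5, 3, 0, 2]
  Result: [1, 4, 5, 3, 0, 2]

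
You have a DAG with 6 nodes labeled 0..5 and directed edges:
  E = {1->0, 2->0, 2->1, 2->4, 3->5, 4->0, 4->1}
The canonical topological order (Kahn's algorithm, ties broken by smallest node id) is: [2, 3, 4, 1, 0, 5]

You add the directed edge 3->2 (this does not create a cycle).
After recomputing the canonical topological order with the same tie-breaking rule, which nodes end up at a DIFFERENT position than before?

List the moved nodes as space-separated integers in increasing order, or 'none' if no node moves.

Old toposort: [2, 3, 4, 1, 0, 5]
Added edge 3->2
Recompute Kahn (smallest-id tiebreak):
  initial in-degrees: [3, 2, 1, 0, 1, 1]
  ready (indeg=0): [3]
  pop 3: indeg[2]->0; indeg[5]->0 | ready=[2, 5] | order so far=[3]
  pop 2: indeg[0]->2; indeg[1]->1; indeg[4]->0 | ready=[4, 5] | order so far=[3, 2]
  pop 4: indeg[0]->1; indeg[1]->0 | ready=[1, 5] | order so far=[3, 2, 4]
  pop 1: indeg[0]->0 | ready=[0, 5] | order so far=[3, 2, 4, 1]
  pop 0: no out-edges | ready=[5] | order so far=[3, 2, 4, 1, 0]
  pop 5: no out-edges | ready=[] | order so far=[3, 2, 4, 1, 0, 5]
New canonical toposort: [3, 2, 4, 1, 0, 5]
Compare positions:
  Node 0: index 4 -> 4 (same)
  Node 1: index 3 -> 3 (same)
  Node 2: index 0 -> 1 (moved)
  Node 3: index 1 -> 0 (moved)
  Node 4: index 2 -> 2 (same)
  Node 5: index 5 -> 5 (same)
Nodes that changed position: 2 3

Answer: 2 3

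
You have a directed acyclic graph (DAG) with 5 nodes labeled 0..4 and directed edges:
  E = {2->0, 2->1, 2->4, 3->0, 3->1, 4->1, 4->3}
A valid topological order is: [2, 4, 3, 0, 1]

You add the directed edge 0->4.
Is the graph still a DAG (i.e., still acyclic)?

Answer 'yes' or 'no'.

Answer: no

Derivation:
Given toposort: [2, 4, 3, 0, 1]
Position of 0: index 3; position of 4: index 1
New edge 0->4: backward (u after v in old order)
Backward edge: old toposort is now invalid. Check if this creates a cycle.
Does 4 already reach 0? Reachable from 4: [0, 1, 3, 4]. YES -> cycle!
Still a DAG? no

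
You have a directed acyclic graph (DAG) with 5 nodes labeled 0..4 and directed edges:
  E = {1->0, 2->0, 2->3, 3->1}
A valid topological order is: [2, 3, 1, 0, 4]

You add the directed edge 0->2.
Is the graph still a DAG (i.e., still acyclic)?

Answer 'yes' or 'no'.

Given toposort: [2, 3, 1, 0, 4]
Position of 0: index 3; position of 2: index 0
New edge 0->2: backward (u after v in old order)
Backward edge: old toposort is now invalid. Check if this creates a cycle.
Does 2 already reach 0? Reachable from 2: [0, 1, 2, 3]. YES -> cycle!
Still a DAG? no

Answer: no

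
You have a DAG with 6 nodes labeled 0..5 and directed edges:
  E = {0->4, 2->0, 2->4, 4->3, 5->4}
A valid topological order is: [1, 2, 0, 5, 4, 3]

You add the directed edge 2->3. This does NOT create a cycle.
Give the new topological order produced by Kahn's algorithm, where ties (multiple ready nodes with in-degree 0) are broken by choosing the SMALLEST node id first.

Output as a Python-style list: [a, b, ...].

Old toposort: [1, 2, 0, 5, 4, 3]
Added edge: 2->3
Position of 2 (1) < position of 3 (5). Old order still valid.
Run Kahn's algorithm (break ties by smallest node id):
  initial in-degrees: [1, 0, 0, 2, 3, 0]
  ready (indeg=0): [1, 2, 5]
  pop 1: no out-edges | ready=[2, 5] | order so far=[1]
  pop 2: indeg[0]->0; indeg[3]->1; indeg[4]->2 | ready=[0, 5] | order so far=[1, 2]
  pop 0: indeg[4]->1 | ready=[5] | order so far=[1, 2, 0]
  pop 5: indeg[4]->0 | ready=[4] | order so far=[1, 2, 0, 5]
  pop 4: indeg[3]->0 | ready=[3] | order so far=[1, 2, 0, 5, 4]
  pop 3: no out-edges | ready=[] | order so far=[1, 2, 0, 5, 4, 3]
  Result: [1, 2, 0, 5, 4, 3]

Answer: [1, 2, 0, 5, 4, 3]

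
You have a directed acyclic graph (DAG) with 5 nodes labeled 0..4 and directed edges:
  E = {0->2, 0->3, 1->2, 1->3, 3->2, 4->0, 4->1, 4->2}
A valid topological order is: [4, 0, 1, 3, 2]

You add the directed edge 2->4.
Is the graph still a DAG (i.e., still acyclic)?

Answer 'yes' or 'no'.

Answer: no

Derivation:
Given toposort: [4, 0, 1, 3, 2]
Position of 2: index 4; position of 4: index 0
New edge 2->4: backward (u after v in old order)
Backward edge: old toposort is now invalid. Check if this creates a cycle.
Does 4 already reach 2? Reachable from 4: [0, 1, 2, 3, 4]. YES -> cycle!
Still a DAG? no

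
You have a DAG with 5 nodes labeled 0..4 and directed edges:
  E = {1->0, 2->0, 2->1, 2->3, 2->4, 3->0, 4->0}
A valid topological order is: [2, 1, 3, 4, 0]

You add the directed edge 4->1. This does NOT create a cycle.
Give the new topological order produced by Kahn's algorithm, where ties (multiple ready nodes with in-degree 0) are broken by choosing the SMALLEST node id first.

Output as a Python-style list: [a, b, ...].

Answer: [2, 3, 4, 1, 0]

Derivation:
Old toposort: [2, 1, 3, 4, 0]
Added edge: 4->1
Position of 4 (3) > position of 1 (1). Must reorder: 4 must now come before 1.
Run Kahn's algorithm (break ties by smallest node id):
  initial in-degrees: [4, 2, 0, 1, 1]
  ready (indeg=0): [2]
  pop 2: indeg[0]->3; indeg[1]->1; indeg[3]->0; indeg[4]->0 | ready=[3, 4] | order so far=[2]
  pop 3: indeg[0]->2 | ready=[4] | order so far=[2, 3]
  pop 4: indeg[0]->1; indeg[1]->0 | ready=[1] | order so far=[2, 3, 4]
  pop 1: indeg[0]->0 | ready=[0] | order so far=[2, 3, 4, 1]
  pop 0: no out-edges | ready=[] | order so far=[2, 3, 4, 1, 0]
  Result: [2, 3, 4, 1, 0]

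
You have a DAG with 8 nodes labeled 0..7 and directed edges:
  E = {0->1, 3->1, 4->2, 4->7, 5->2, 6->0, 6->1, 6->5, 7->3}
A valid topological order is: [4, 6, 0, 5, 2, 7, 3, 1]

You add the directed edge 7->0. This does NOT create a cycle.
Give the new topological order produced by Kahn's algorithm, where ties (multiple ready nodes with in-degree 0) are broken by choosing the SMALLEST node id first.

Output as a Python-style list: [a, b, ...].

Answer: [4, 6, 5, 2, 7, 0, 3, 1]

Derivation:
Old toposort: [4, 6, 0, 5, 2, 7, 3, 1]
Added edge: 7->0
Position of 7 (5) > position of 0 (2). Must reorder: 7 must now come before 0.
Run Kahn's algorithm (break ties by smallest node id):
  initial in-degrees: [2, 3, 2, 1, 0, 1, 0, 1]
  ready (indeg=0): [4, 6]
  pop 4: indeg[2]->1; indeg[7]->0 | ready=[6, 7] | order so far=[4]
  pop 6: indeg[0]->1; indeg[1]->2; indeg[5]->0 | ready=[5, 7] | order so far=[4, 6]
  pop 5: indeg[2]->0 | ready=[2, 7] | order so far=[4, 6, 5]
  pop 2: no out-edges | ready=[7] | order so far=[4, 6, 5, 2]
  pop 7: indeg[0]->0; indeg[3]->0 | ready=[0, 3] | order so far=[4, 6, 5, 2, 7]
  pop 0: indeg[1]->1 | ready=[3] | order so far=[4, 6, 5, 2, 7, 0]
  pop 3: indeg[1]->0 | ready=[1] | order so far=[4, 6, 5, 2, 7, 0, 3]
  pop 1: no out-edges | ready=[] | order so far=[4, 6, 5, 2, 7, 0, 3, 1]
  Result: [4, 6, 5, 2, 7, 0, 3, 1]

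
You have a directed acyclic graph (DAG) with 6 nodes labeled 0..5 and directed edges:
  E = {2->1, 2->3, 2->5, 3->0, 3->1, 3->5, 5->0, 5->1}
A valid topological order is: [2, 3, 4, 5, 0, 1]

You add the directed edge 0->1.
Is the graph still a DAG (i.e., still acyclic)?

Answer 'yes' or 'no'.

Given toposort: [2, 3, 4, 5, 0, 1]
Position of 0: index 4; position of 1: index 5
New edge 0->1: forward
Forward edge: respects the existing order. Still a DAG, same toposort still valid.
Still a DAG? yes

Answer: yes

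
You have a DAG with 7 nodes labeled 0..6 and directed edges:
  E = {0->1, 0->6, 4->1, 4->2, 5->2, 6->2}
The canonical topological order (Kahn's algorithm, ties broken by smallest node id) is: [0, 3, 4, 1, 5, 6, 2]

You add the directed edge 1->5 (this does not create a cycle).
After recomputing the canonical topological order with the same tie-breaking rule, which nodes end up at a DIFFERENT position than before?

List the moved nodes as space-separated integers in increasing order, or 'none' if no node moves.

Old toposort: [0, 3, 4, 1, 5, 6, 2]
Added edge 1->5
Recompute Kahn (smallest-id tiebreak):
  initial in-degrees: [0, 2, 3, 0, 0, 1, 1]
  ready (indeg=0): [0, 3, 4]
  pop 0: indeg[1]->1; indeg[6]->0 | ready=[3, 4, 6] | order so far=[0]
  pop 3: no out-edges | ready=[4, 6] | order so far=[0, 3]
  pop 4: indeg[1]->0; indeg[2]->2 | ready=[1, 6] | order so far=[0, 3, 4]
  pop 1: indeg[5]->0 | ready=[5, 6] | order so far=[0, 3, 4, 1]
  pop 5: indeg[2]->1 | ready=[6] | order so far=[0, 3, 4, 1, 5]
  pop 6: indeg[2]->0 | ready=[2] | order so far=[0, 3, 4, 1, 5, 6]
  pop 2: no out-edges | ready=[] | order so far=[0, 3, 4, 1, 5, 6, 2]
New canonical toposort: [0, 3, 4, 1, 5, 6, 2]
Compare positions:
  Node 0: index 0 -> 0 (same)
  Node 1: index 3 -> 3 (same)
  Node 2: index 6 -> 6 (same)
  Node 3: index 1 -> 1 (same)
  Node 4: index 2 -> 2 (same)
  Node 5: index 4 -> 4 (same)
  Node 6: index 5 -> 5 (same)
Nodes that changed position: none

Answer: none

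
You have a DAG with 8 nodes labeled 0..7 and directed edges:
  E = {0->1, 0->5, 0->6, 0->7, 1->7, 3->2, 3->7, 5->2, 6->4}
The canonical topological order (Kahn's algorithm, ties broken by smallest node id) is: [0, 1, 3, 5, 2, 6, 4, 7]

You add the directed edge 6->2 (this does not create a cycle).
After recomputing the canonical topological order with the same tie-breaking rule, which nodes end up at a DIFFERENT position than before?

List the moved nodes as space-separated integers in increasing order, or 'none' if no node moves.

Answer: 2 6

Derivation:
Old toposort: [0, 1, 3, 5, 2, 6, 4, 7]
Added edge 6->2
Recompute Kahn (smallest-id tiebreak):
  initial in-degrees: [0, 1, 3, 0, 1, 1, 1, 3]
  ready (indeg=0): [0, 3]
  pop 0: indeg[1]->0; indeg[5]->0; indeg[6]->0; indeg[7]->2 | ready=[1, 3, 5, 6] | order so far=[0]
  pop 1: indeg[7]->1 | ready=[3, 5, 6] | order so far=[0, 1]
  pop 3: indeg[2]->2; indeg[7]->0 | ready=[5, 6, 7] | order so far=[0, 1, 3]
  pop 5: indeg[2]->1 | ready=[6, 7] | order so far=[0, 1, 3, 5]
  pop 6: indeg[2]->0; indeg[4]->0 | ready=[2, 4, 7] | order so far=[0, 1, 3, 5, 6]
  pop 2: no out-edges | ready=[4, 7] | order so far=[0, 1, 3, 5, 6, 2]
  pop 4: no out-edges | ready=[7] | order so far=[0, 1, 3, 5, 6, 2, 4]
  pop 7: no out-edges | ready=[] | order so far=[0, 1, 3, 5, 6, 2, 4, 7]
New canonical toposort: [0, 1, 3, 5, 6, 2, 4, 7]
Compare positions:
  Node 0: index 0 -> 0 (same)
  Node 1: index 1 -> 1 (same)
  Node 2: index 4 -> 5 (moved)
  Node 3: index 2 -> 2 (same)
  Node 4: index 6 -> 6 (same)
  Node 5: index 3 -> 3 (same)
  Node 6: index 5 -> 4 (moved)
  Node 7: index 7 -> 7 (same)
Nodes that changed position: 2 6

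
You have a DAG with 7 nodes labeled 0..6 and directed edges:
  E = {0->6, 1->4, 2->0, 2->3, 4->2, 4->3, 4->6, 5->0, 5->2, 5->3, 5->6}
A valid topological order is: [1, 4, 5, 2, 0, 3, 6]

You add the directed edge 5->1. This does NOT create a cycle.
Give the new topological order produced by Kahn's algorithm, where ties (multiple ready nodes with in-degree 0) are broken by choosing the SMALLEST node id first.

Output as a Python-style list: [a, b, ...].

Answer: [5, 1, 4, 2, 0, 3, 6]

Derivation:
Old toposort: [1, 4, 5, 2, 0, 3, 6]
Added edge: 5->1
Position of 5 (2) > position of 1 (0). Must reorder: 5 must now come before 1.
Run Kahn's algorithm (break ties by smallest node id):
  initial in-degrees: [2, 1, 2, 3, 1, 0, 3]
  ready (indeg=0): [5]
  pop 5: indeg[0]->1; indeg[1]->0; indeg[2]->1; indeg[3]->2; indeg[6]->2 | ready=[1] | order so far=[5]
  pop 1: indeg[4]->0 | ready=[4] | order so far=[5, 1]
  pop 4: indeg[2]->0; indeg[3]->1; indeg[6]->1 | ready=[2] | order so far=[5, 1, 4]
  pop 2: indeg[0]->0; indeg[3]->0 | ready=[0, 3] | order so far=[5, 1, 4, 2]
  pop 0: indeg[6]->0 | ready=[3, 6] | order so far=[5, 1, 4, 2, 0]
  pop 3: no out-edges | ready=[6] | order so far=[5, 1, 4, 2, 0, 3]
  pop 6: no out-edges | ready=[] | order so far=[5, 1, 4, 2, 0, 3, 6]
  Result: [5, 1, 4, 2, 0, 3, 6]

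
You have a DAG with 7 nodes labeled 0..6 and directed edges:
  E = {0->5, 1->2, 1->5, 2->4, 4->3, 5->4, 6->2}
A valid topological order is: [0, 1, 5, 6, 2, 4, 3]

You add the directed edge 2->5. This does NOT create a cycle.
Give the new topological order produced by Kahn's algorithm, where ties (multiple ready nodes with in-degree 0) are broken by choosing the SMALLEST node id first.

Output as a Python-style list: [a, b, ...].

Old toposort: [0, 1, 5, 6, 2, 4, 3]
Added edge: 2->5
Position of 2 (4) > position of 5 (2). Must reorder: 2 must now come before 5.
Run Kahn's algorithm (break ties by smallest node id):
  initial in-degrees: [0, 0, 2, 1, 2, 3, 0]
  ready (indeg=0): [0, 1, 6]
  pop 0: indeg[5]->2 | ready=[1, 6] | order so far=[0]
  pop 1: indeg[2]->1; indeg[5]->1 | ready=[6] | order so far=[0, 1]
  pop 6: indeg[2]->0 | ready=[2] | order so far=[0, 1, 6]
  pop 2: indeg[4]->1; indeg[5]->0 | ready=[5] | order so far=[0, 1, 6, 2]
  pop 5: indeg[4]->0 | ready=[4] | order so far=[0, 1, 6, 2, 5]
  pop 4: indeg[3]->0 | ready=[3] | order so far=[0, 1, 6, 2, 5, 4]
  pop 3: no out-edges | ready=[] | order so far=[0, 1, 6, 2, 5, 4, 3]
  Result: [0, 1, 6, 2, 5, 4, 3]

Answer: [0, 1, 6, 2, 5, 4, 3]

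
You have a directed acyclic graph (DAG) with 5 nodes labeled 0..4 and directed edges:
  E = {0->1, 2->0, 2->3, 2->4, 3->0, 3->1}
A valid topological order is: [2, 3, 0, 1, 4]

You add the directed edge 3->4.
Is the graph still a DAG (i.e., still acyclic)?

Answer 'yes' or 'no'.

Answer: yes

Derivation:
Given toposort: [2, 3, 0, 1, 4]
Position of 3: index 1; position of 4: index 4
New edge 3->4: forward
Forward edge: respects the existing order. Still a DAG, same toposort still valid.
Still a DAG? yes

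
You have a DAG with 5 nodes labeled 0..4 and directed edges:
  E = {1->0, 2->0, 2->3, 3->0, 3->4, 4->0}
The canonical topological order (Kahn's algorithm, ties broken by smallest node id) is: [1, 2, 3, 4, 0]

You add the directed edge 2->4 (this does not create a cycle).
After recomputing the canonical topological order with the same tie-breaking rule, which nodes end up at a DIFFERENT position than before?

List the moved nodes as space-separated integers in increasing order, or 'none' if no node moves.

Old toposort: [1, 2, 3, 4, 0]
Added edge 2->4
Recompute Kahn (smallest-id tiebreak):
  initial in-degrees: [4, 0, 0, 1, 2]
  ready (indeg=0): [1, 2]
  pop 1: indeg[0]->3 | ready=[2] | order so far=[1]
  pop 2: indeg[0]->2; indeg[3]->0; indeg[4]->1 | ready=[3] | order so far=[1, 2]
  pop 3: indeg[0]->1; indeg[4]->0 | ready=[4] | order so far=[1, 2, 3]
  pop 4: indeg[0]->0 | ready=[0] | order so far=[1, 2, 3, 4]
  pop 0: no out-edges | ready=[] | order so far=[1, 2, 3, 4, 0]
New canonical toposort: [1, 2, 3, 4, 0]
Compare positions:
  Node 0: index 4 -> 4 (same)
  Node 1: index 0 -> 0 (same)
  Node 2: index 1 -> 1 (same)
  Node 3: index 2 -> 2 (same)
  Node 4: index 3 -> 3 (same)
Nodes that changed position: none

Answer: none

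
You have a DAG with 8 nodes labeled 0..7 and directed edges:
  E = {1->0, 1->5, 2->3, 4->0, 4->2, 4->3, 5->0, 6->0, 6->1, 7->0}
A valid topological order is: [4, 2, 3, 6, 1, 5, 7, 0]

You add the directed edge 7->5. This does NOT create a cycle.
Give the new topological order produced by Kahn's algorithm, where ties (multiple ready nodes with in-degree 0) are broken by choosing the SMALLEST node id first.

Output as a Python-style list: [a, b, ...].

Old toposort: [4, 2, 3, 6, 1, 5, 7, 0]
Added edge: 7->5
Position of 7 (6) > position of 5 (5). Must reorder: 7 must now come before 5.
Run Kahn's algorithm (break ties by smallest node id):
  initial in-degrees: [5, 1, 1, 2, 0, 2, 0, 0]
  ready (indeg=0): [4, 6, 7]
  pop 4: indeg[0]->4; indeg[2]->0; indeg[3]->1 | ready=[2, 6, 7] | order so far=[4]
  pop 2: indeg[3]->0 | ready=[3, 6, 7] | order so far=[4, 2]
  pop 3: no out-edges | ready=[6, 7] | order so far=[4, 2, 3]
  pop 6: indeg[0]->3; indeg[1]->0 | ready=[1, 7] | order so far=[4, 2, 3, 6]
  pop 1: indeg[0]->2; indeg[5]->1 | ready=[7] | order so far=[4, 2, 3, 6, 1]
  pop 7: indeg[0]->1; indeg[5]->0 | ready=[5] | order so far=[4, 2, 3, 6, 1, 7]
  pop 5: indeg[0]->0 | ready=[0] | order so far=[4, 2, 3, 6, 1, 7, 5]
  pop 0: no out-edges | ready=[] | order so far=[4, 2, 3, 6, 1, 7, 5, 0]
  Result: [4, 2, 3, 6, 1, 7, 5, 0]

Answer: [4, 2, 3, 6, 1, 7, 5, 0]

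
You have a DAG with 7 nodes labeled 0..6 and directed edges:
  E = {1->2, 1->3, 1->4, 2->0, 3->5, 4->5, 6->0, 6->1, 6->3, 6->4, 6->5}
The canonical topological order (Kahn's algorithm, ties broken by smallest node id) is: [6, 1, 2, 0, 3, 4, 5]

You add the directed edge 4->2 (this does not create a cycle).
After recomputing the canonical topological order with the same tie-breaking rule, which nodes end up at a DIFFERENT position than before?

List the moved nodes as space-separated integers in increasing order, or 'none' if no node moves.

Answer: 0 2 3 4

Derivation:
Old toposort: [6, 1, 2, 0, 3, 4, 5]
Added edge 4->2
Recompute Kahn (smallest-id tiebreak):
  initial in-degrees: [2, 1, 2, 2, 2, 3, 0]
  ready (indeg=0): [6]
  pop 6: indeg[0]->1; indeg[1]->0; indeg[3]->1; indeg[4]->1; indeg[5]->2 | ready=[1] | order so far=[6]
  pop 1: indeg[2]->1; indeg[3]->0; indeg[4]->0 | ready=[3, 4] | order so far=[6, 1]
  pop 3: indeg[5]->1 | ready=[4] | order so far=[6, 1, 3]
  pop 4: indeg[2]->0; indeg[5]->0 | ready=[2, 5] | order so far=[6, 1, 3, 4]
  pop 2: indeg[0]->0 | ready=[0, 5] | order so far=[6, 1, 3, 4, 2]
  pop 0: no out-edges | ready=[5] | order so far=[6, 1, 3, 4, 2, 0]
  pop 5: no out-edges | ready=[] | order so far=[6, 1, 3, 4, 2, 0, 5]
New canonical toposort: [6, 1, 3, 4, 2, 0, 5]
Compare positions:
  Node 0: index 3 -> 5 (moved)
  Node 1: index 1 -> 1 (same)
  Node 2: index 2 -> 4 (moved)
  Node 3: index 4 -> 2 (moved)
  Node 4: index 5 -> 3 (moved)
  Node 5: index 6 -> 6 (same)
  Node 6: index 0 -> 0 (same)
Nodes that changed position: 0 2 3 4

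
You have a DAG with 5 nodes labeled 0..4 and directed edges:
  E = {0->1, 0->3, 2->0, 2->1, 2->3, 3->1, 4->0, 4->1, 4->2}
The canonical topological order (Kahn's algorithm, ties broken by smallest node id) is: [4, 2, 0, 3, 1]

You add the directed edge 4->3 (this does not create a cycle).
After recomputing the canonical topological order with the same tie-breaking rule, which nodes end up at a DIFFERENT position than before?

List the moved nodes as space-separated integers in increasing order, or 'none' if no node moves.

Old toposort: [4, 2, 0, 3, 1]
Added edge 4->3
Recompute Kahn (smallest-id tiebreak):
  initial in-degrees: [2, 4, 1, 3, 0]
  ready (indeg=0): [4]
  pop 4: indeg[0]->1; indeg[1]->3; indeg[2]->0; indeg[3]->2 | ready=[2] | order so far=[4]
  pop 2: indeg[0]->0; indeg[1]->2; indeg[3]->1 | ready=[0] | order so far=[4, 2]
  pop 0: indeg[1]->1; indeg[3]->0 | ready=[3] | order so far=[4, 2, 0]
  pop 3: indeg[1]->0 | ready=[1] | order so far=[4, 2, 0, 3]
  pop 1: no out-edges | ready=[] | order so far=[4, 2, 0, 3, 1]
New canonical toposort: [4, 2, 0, 3, 1]
Compare positions:
  Node 0: index 2 -> 2 (same)
  Node 1: index 4 -> 4 (same)
  Node 2: index 1 -> 1 (same)
  Node 3: index 3 -> 3 (same)
  Node 4: index 0 -> 0 (same)
Nodes that changed position: none

Answer: none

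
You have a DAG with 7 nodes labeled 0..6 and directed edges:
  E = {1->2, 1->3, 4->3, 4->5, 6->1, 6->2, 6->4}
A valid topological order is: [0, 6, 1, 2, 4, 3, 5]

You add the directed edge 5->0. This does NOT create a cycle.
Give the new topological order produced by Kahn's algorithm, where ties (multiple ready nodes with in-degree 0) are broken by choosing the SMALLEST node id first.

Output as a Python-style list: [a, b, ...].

Answer: [6, 1, 2, 4, 3, 5, 0]

Derivation:
Old toposort: [0, 6, 1, 2, 4, 3, 5]
Added edge: 5->0
Position of 5 (6) > position of 0 (0). Must reorder: 5 must now come before 0.
Run Kahn's algorithm (break ties by smallest node id):
  initial in-degrees: [1, 1, 2, 2, 1, 1, 0]
  ready (indeg=0): [6]
  pop 6: indeg[1]->0; indeg[2]->1; indeg[4]->0 | ready=[1, 4] | order so far=[6]
  pop 1: indeg[2]->0; indeg[3]->1 | ready=[2, 4] | order so far=[6, 1]
  pop 2: no out-edges | ready=[4] | order so far=[6, 1, 2]
  pop 4: indeg[3]->0; indeg[5]->0 | ready=[3, 5] | order so far=[6, 1, 2, 4]
  pop 3: no out-edges | ready=[5] | order so far=[6, 1, 2, 4, 3]
  pop 5: indeg[0]->0 | ready=[0] | order so far=[6, 1, 2, 4, 3, 5]
  pop 0: no out-edges | ready=[] | order so far=[6, 1, 2, 4, 3, 5, 0]
  Result: [6, 1, 2, 4, 3, 5, 0]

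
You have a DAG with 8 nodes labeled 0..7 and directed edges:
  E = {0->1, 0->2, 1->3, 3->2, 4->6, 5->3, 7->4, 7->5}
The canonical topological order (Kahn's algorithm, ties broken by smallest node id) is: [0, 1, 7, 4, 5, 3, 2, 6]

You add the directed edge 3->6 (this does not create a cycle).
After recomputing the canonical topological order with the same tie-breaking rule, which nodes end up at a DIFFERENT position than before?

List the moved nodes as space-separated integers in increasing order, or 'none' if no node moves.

Old toposort: [0, 1, 7, 4, 5, 3, 2, 6]
Added edge 3->6
Recompute Kahn (smallest-id tiebreak):
  initial in-degrees: [0, 1, 2, 2, 1, 1, 2, 0]
  ready (indeg=0): [0, 7]
  pop 0: indeg[1]->0; indeg[2]->1 | ready=[1, 7] | order so far=[0]
  pop 1: indeg[3]->1 | ready=[7] | order so far=[0, 1]
  pop 7: indeg[4]->0; indeg[5]->0 | ready=[4, 5] | order so far=[0, 1, 7]
  pop 4: indeg[6]->1 | ready=[5] | order so far=[0, 1, 7, 4]
  pop 5: indeg[3]->0 | ready=[3] | order so far=[0, 1, 7, 4, 5]
  pop 3: indeg[2]->0; indeg[6]->0 | ready=[2, 6] | order so far=[0, 1, 7, 4, 5, 3]
  pop 2: no out-edges | ready=[6] | order so far=[0, 1, 7, 4, 5, 3, 2]
  pop 6: no out-edges | ready=[] | order so far=[0, 1, 7, 4, 5, 3, 2, 6]
New canonical toposort: [0, 1, 7, 4, 5, 3, 2, 6]
Compare positions:
  Node 0: index 0 -> 0 (same)
  Node 1: index 1 -> 1 (same)
  Node 2: index 6 -> 6 (same)
  Node 3: index 5 -> 5 (same)
  Node 4: index 3 -> 3 (same)
  Node 5: index 4 -> 4 (same)
  Node 6: index 7 -> 7 (same)
  Node 7: index 2 -> 2 (same)
Nodes that changed position: none

Answer: none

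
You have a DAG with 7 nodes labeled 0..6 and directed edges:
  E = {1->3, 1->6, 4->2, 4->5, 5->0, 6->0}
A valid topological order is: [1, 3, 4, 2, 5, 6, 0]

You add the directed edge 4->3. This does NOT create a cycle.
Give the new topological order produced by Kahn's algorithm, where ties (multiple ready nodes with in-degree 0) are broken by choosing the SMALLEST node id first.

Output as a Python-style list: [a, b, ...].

Answer: [1, 4, 2, 3, 5, 6, 0]

Derivation:
Old toposort: [1, 3, 4, 2, 5, 6, 0]
Added edge: 4->3
Position of 4 (2) > position of 3 (1). Must reorder: 4 must now come before 3.
Run Kahn's algorithm (break ties by smallest node id):
  initial in-degrees: [2, 0, 1, 2, 0, 1, 1]
  ready (indeg=0): [1, 4]
  pop 1: indeg[3]->1; indeg[6]->0 | ready=[4, 6] | order so far=[1]
  pop 4: indeg[2]->0; indeg[3]->0; indeg[5]->0 | ready=[2, 3, 5, 6] | order so far=[1, 4]
  pop 2: no out-edges | ready=[3, 5, 6] | order so far=[1, 4, 2]
  pop 3: no out-edges | ready=[5, 6] | order so far=[1, 4, 2, 3]
  pop 5: indeg[0]->1 | ready=[6] | order so far=[1, 4, 2, 3, 5]
  pop 6: indeg[0]->0 | ready=[0] | order so far=[1, 4, 2, 3, 5, 6]
  pop 0: no out-edges | ready=[] | order so far=[1, 4, 2, 3, 5, 6, 0]
  Result: [1, 4, 2, 3, 5, 6, 0]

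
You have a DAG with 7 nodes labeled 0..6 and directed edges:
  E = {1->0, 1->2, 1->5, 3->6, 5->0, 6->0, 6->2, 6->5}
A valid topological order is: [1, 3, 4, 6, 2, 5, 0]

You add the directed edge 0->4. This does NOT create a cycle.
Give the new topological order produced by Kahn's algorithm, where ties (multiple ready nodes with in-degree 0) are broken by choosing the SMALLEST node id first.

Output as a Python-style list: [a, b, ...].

Old toposort: [1, 3, 4, 6, 2, 5, 0]
Added edge: 0->4
Position of 0 (6) > position of 4 (2). Must reorder: 0 must now come before 4.
Run Kahn's algorithm (break ties by smallest node id):
  initial in-degrees: [3, 0, 2, 0, 1, 2, 1]
  ready (indeg=0): [1, 3]
  pop 1: indeg[0]->2; indeg[2]->1; indeg[5]->1 | ready=[3] | order so far=[1]
  pop 3: indeg[6]->0 | ready=[6] | order so far=[1, 3]
  pop 6: indeg[0]->1; indeg[2]->0; indeg[5]->0 | ready=[2, 5] | order so far=[1, 3, 6]
  pop 2: no out-edges | ready=[5] | order so far=[1, 3, 6, 2]
  pop 5: indeg[0]->0 | ready=[0] | order so far=[1, 3, 6, 2, 5]
  pop 0: indeg[4]->0 | ready=[4] | order so far=[1, 3, 6, 2, 5, 0]
  pop 4: no out-edges | ready=[] | order so far=[1, 3, 6, 2, 5, 0, 4]
  Result: [1, 3, 6, 2, 5, 0, 4]

Answer: [1, 3, 6, 2, 5, 0, 4]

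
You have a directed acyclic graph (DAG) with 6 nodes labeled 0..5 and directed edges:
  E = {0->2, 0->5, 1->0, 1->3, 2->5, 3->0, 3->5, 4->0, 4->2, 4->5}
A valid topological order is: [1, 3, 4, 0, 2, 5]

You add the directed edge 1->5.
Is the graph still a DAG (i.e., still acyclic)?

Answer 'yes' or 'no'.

Given toposort: [1, 3, 4, 0, 2, 5]
Position of 1: index 0; position of 5: index 5
New edge 1->5: forward
Forward edge: respects the existing order. Still a DAG, same toposort still valid.
Still a DAG? yes

Answer: yes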